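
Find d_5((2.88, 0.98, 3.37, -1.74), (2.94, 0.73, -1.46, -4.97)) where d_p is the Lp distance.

(Σ|x_i - y_i|^5)^(1/5) = (|2.88 - 2.94|^5 + |0.98 - 0.73|^5 + |3.37 - (-1.46)|^5 + |-1.74 - (-4.97)|^5)^(1/5)
= (0.06^5 + 0.25^5 + 4.83^5 + 3.23^5)^(1/5) ≈ (0 + 0.001 + 2628.6675 + 351.5706)^(1/5) = (2980.2391)^(1/5) ≈ 4.9528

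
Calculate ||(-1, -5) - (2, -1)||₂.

√(Σ(x_i - y_i)²) = √((-1 - 2)² + (-5 - (-1))²)
= √((-3)² + (-4)²) = √(9 + 16) = √25 = 5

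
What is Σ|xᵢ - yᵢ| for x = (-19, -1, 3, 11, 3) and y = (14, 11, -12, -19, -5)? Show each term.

Σ|x_i - y_i| = |-19 - 14| + |-1 - 11| + |3 - (-12)| + |11 - (-19)| + |3 - (-5)| = 33 + 12 + 15 + 30 + 8 = 98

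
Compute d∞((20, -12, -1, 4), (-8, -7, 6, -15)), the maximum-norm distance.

max(|x_i - y_i|) = max(|20 - (-8)|, |-12 - (-7)|, |-1 - 6|, |4 - (-15)|) = max(28, 5, 7, 19) = 28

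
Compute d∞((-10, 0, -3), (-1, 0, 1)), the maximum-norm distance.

max(|x_i - y_i|) = max(|-10 - (-1)|, |0 - 0|, |-3 - 1|) = max(9, 0, 4) = 9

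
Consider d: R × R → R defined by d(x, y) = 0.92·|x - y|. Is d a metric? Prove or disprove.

Yes. Since |x - y| is a metric on R and 0.92 > 0, the positive scalar multiple 0.92·|x - y| is also a metric: scaling by a positive constant preserves non-negativity, identity (d=0 ⟺ |x-y|=0 ⟺ x=y), symmetry, and the triangle inequality.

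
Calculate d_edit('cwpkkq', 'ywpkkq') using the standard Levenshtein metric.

Let D[i][j] be the edit distance between the first i characters of 'cwpkkq' and the first j characters of 'ywpkkq', with D[i][0] = i, D[0][j] = j, and D[i][j] = D[i-1][j-1] if the characters match, else 1 + min(D[i-1][j], D[i][j-1], D[i-1][j-1]). Filling the table (rows: prefixes of 'cwpkkq', columns: prefixes of 'ywpkkq'):
     ε  y  w  p  k  k  q
  ε  0  1  2  3  4  5  6
  c  1  1  2  3  4  5  6
  w  2  2  1  2  3  4  5
  p  3  3  2  1  2  3  4
  k  4  4  3  2  1  2  3
  k  5  5  4  3  2  1  2
  q  6  6  5  4  3  2  1
The bottom-right entry gives D[6][6] = 1, so no sequence of fewer than 1 edit works. Backtracking through the table gives one optimal edit sequence (1 edit):
  cwpkkq → ywpkkq (sub c→y @1)
Edit distance = 1.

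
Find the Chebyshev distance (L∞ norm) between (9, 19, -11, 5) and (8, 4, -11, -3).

max(|x_i - y_i|) = max(|9 - 8|, |19 - 4|, |-11 - (-11)|, |5 - (-3)|) = max(1, 15, 0, 8) = 15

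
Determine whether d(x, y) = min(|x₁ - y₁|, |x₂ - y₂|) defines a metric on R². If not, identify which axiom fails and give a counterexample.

No. d fails identity of indiscernibles: take x = (3, 0) and y = (3, 1). Then d(x,y) = min(|3 - 3|, |0 - 1|) = min(0, 1) = 0, yet x ≠ y.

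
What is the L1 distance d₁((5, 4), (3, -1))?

Σ|x_i - y_i| = |5 - 3| + |4 - (-1)| = 2 + 5 = 7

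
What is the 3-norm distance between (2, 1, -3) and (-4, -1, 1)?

(Σ|x_i - y_i|^3)^(1/3) = (|2 - (-4)|^3 + |1 - (-1)|^3 + |-3 - 1|^3)^(1/3)
= (6^3 + 2^3 + 4^3)^(1/3) = (216 + 8 + 64)^(1/3) = (288)^(1/3) ≈ 6.6039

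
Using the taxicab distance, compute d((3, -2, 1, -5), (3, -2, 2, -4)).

Σ|x_i - y_i| = |3 - 3| + |-2 - (-2)| + |1 - 2| + |-5 - (-4)| = 0 + 0 + 1 + 1 = 2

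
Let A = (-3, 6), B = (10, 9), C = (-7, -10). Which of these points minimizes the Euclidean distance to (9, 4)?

Distances: d(A) ≈ 12.1655, d(B) ≈ 5.099, d(C) ≈ 21.2603. Nearest: B = (10, 9) with distance 5.099.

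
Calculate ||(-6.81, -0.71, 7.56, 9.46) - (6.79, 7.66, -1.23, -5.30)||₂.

√(Σ(x_i - y_i)²) = √((-6.81 - 6.79)² + (-0.71 - 7.66)² + (7.56 - (-1.23))² + (9.46 - (-5.3))²)
= √((-13.6)² + (-8.37)² + 8.79² + 14.76²) = √(184.96 + 70.0569 + 77.2641 + 217.8576) = √550.1386 ≈ 23.455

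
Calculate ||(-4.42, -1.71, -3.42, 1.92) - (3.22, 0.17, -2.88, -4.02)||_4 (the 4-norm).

(Σ|x_i - y_i|^4)^(1/4) = (|-4.42 - 3.22|^4 + |-1.71 - 0.17|^4 + |-3.42 - (-2.88)|^4 + |1.92 - (-4.02)|^4)^(1/4)
= (7.64^4 + 1.88^4 + 0.54^4 + 5.94^4)^(1/4) ≈ (3407.0102 + 12.492 + 0.085 + 1244.9324)^(1/4) = (4664.5196)^(1/4) ≈ 8.2642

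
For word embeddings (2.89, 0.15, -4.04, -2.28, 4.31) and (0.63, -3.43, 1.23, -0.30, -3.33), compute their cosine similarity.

With u = (2.89, 0.15, -4.04, -2.28, 4.31), v = (0.63, -3.43, 1.23, -0.30, -3.33):
u·v = 2.89·0.63 + 0.15·(-3.43) + (-4.04)·1.23 + (-2.28)·(-0.3) + 4.31·(-3.33) = 1.8207 + (-0.5145) + (-4.9692) + 0.684 + (-14.3523) = -17.3313.
|u| = √(2.89² + 0.15² + (-4.04)² + (-2.28)² + 4.31²) = √(8.3521 + 0.0225 + 16.3216 + 5.1984 + 18.5761) = √48.4707, |v| = √(0.63² + (-3.43)² + 1.23² + (-0.3)² + (-3.33)²) = √(0.3969 + 11.7649 + 1.5129 + 0.09 + 11.0889) = √24.8536.
cos θ = (u·v)/(|u||v|) = -17.3313/(√48.4707·√24.8536) ≈ -0.4993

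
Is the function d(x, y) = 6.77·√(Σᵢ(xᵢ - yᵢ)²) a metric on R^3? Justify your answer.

Yes. The L2 (Euclidean) norm induces a metric on R^3, and multiplying a metric by a positive constant 6.77 > 0 preserves all four axioms: non-negativity (6.77·||x-y|| ≥ 0), identity (6.77·||x-y|| = 0 ⟺ ||x-y|| = 0 ⟺ x = y), symmetry (||x-y|| = ||y-x||), and the triangle inequality (6.77·||x-z|| ≤ 6.77·||x-y|| + 6.77·||y-z||). So d is a metric.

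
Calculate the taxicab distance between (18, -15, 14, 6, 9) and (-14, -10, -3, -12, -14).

Σ|x_i - y_i| = |18 - (-14)| + |-15 - (-10)| + |14 - (-3)| + |6 - (-12)| + |9 - (-14)| = 32 + 5 + 17 + 18 + 23 = 95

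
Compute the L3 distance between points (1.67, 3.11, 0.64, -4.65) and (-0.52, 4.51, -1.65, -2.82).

(Σ|x_i - y_i|^3)^(1/3) = (|1.67 - (-0.52)|^3 + |3.11 - 4.51|^3 + |0.64 - (-1.65)|^3 + |-4.65 - (-2.82)|^3)^(1/3)
= (2.19^3 + 1.4^3 + 2.29^3 + 1.83^3)^(1/3) ≈ (10.5035 + 2.744 + 12.009 + 6.1285)^(1/3) = (31.385)^(1/3) ≈ 3.1543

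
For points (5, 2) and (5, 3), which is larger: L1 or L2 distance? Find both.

L1 = |5 - 5| + |2 - 3| = 0 + 1 = 1
L2 = √(0² + 1²) = √1 = 1
L1 ≥ L2 always (equality iff movement is along one axis); L1 = L2 here (movement is along a single axis).
Ratio L1/L2 = 1/1 = 1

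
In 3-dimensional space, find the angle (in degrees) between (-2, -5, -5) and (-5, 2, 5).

With u = (-2, -5, -5), v = (-5, 2, 5):
u·v = (-2)·(-5) + (-5)·2 + (-5)·5 = 10 + (-10) + (-25) = -25.
|u| = √((-2)² + (-5)² + (-5)²) = √54, |v| = √((-5)² + 2² + 5²) = √54, so |u||v| = √(54·54) = √2916 = 54.
cos θ = (u·v)/(|u||v|) = -25/54 ≈ -0.462963
θ = arccos(-0.462963) ≈ 117.58°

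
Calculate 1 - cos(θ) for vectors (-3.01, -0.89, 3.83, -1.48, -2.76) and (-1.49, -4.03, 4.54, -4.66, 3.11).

With u = (-3.01, -0.89, 3.83, -1.48, -2.76), v = (-1.49, -4.03, 4.54, -4.66, 3.11):
u·v = (-3.01)·(-1.49) + (-0.89)·(-4.03) + 3.83·4.54 + (-1.48)·(-4.66) + (-2.76)·3.11 = 4.4849 + 3.5867 + 17.3882 + 6.8968 + (-8.5836) = 23.773.
|u| = √((-3.01)² + (-0.89)² + 3.83² + (-1.48)² + (-2.76)²) = √(9.0601 + 0.7921 + 14.6689 + 2.1904 + 7.6176) = √34.3291, |v| = √((-1.49)² + (-4.03)² + 4.54² + (-4.66)² + 3.11²) = √(2.2201 + 16.2409 + 20.6116 + 21.7156 + 9.6721) = √70.4603.
cos θ = (u·v)/(|u||v|) = 23.773/(√34.3291·√70.4603) ≈ 0.4834
Cosine distance = 1 - cos θ ≈ 1 - 0.4834 = 0.5166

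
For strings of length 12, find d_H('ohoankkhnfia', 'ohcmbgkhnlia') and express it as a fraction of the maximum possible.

Differing positions: 3, 4, 5, 6, 10. Hamming distance = 5. The maximum possible Hamming distance for length-12 strings is 12, so d_H/12 = 5/12 ≈ 0.4167.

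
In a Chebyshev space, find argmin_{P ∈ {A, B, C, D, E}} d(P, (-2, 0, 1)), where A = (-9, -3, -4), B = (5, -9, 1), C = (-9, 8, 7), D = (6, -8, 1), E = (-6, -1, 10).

Distances: d(A) = 7, d(B) = 9, d(C) = 8, d(D) = 8, d(E) = 9. Nearest: A = (-9, -3, -4) with distance 7.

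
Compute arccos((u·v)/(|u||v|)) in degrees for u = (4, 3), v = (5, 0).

With u = (4, 3), v = (5, 0):
u·v = 4·5 + 3·0 = 20 + 0 = 20.
|u| = √(4² + 3²) = √25, |v| = √(5² + 0²) = √25, so |u||v| = √(25·25) = √625 = 25.
cos θ = (u·v)/(|u||v|) = 20/25 = 0.8
θ = arccos(0.8) ≈ 36.87°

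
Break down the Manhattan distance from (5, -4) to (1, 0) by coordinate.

Σ|x_i - y_i| = |5 - 1| + |-4 - 0| = 4 + 4 = 8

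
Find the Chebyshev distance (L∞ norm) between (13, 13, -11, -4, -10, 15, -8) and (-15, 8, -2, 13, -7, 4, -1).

max(|x_i - y_i|) = max(|13 - (-15)|, |13 - 8|, |-11 - (-2)|, |-4 - 13|, |-10 - (-7)|, |15 - 4|, |-8 - (-1)|) = max(28, 5, 9, 17, 3, 11, 7) = 28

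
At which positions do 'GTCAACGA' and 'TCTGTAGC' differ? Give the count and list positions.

Differing positions: 1, 2, 3, 4, 5, 6, 8. Hamming distance = 7.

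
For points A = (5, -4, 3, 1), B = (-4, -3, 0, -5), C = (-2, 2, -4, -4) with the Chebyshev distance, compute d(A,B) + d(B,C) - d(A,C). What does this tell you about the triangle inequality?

d(A,B) = max(9, 1, 3, 6) = 9, d(B,C) = max(2, 5, 4, 1) = 5, d(A,C) = max(7, 6, 7, 5) = 7.
d(A,B) + d(B,C) - d(A,C) = 9 + 5 - 7 = 14 - 7 = 7. This is ≥ 0, so the triangle inequality holds for these points.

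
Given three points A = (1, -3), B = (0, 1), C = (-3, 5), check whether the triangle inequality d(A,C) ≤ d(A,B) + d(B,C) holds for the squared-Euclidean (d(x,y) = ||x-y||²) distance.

d(A,B) = 1² + 4² = 17, d(B,C) = 3² + 4² = 25, d(A,C) = 4² + 8² = 80.
d(A,C) = 80 > 17 + 25 = 42. Triangle inequality is VIOLATED. (Squared-Euclidean is not a metric — this is a counterexample.)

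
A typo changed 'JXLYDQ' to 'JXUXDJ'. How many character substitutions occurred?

Differing positions: 3, 4, 6. Hamming distance = 3.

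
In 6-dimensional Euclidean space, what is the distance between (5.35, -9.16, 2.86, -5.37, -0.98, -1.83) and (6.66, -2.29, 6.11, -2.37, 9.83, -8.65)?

√(Σ(x_i - y_i)²) = √((5.35 - 6.66)² + (-9.16 - (-2.29))² + (2.86 - 6.11)² + (-5.37 - (-2.37))² + (-0.98 - 9.83)² + (-1.83 - (-8.65))²)
= √((-1.31)² + (-6.87)² + (-3.25)² + (-3)² + (-10.81)² + 6.82²) = √(1.7161 + 47.1969 + 10.5625 + 9 + 116.8561 + 46.5124) = √231.844 ≈ 15.2264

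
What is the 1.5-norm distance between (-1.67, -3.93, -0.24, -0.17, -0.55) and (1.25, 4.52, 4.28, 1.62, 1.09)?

(Σ|x_i - y_i|^1.5)^(1/1.5) = (|-1.67 - 1.25|^1.5 + |-3.93 - 4.52|^1.5 + |-0.24 - 4.28|^1.5 + |-0.17 - 1.62|^1.5 + |-0.55 - 1.09|^1.5)^(1/1.5)
= (2.92^1.5 + 8.45^1.5 + 4.52^1.5 + 1.79^1.5 + 1.64^1.5)^(1/1.5) ≈ (4.9897 + 24.5632 + 9.6097 + 2.3949 + 2.1002)^(1/1.5) = (43.6577)^(1/1.5) ≈ 12.3986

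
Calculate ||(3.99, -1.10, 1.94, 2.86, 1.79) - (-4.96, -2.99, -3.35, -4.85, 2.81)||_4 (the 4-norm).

(Σ|x_i - y_i|^4)^(1/4) = (|3.99 - (-4.96)|^4 + |-1.1 - (-2.99)|^4 + |1.94 - (-3.35)|^4 + |2.86 - (-4.85)|^4 + |1.79 - 2.81|^4)^(1/4)
= (8.95^4 + 1.89^4 + 5.29^4 + 7.71^4 + 1.02^4)^(1/4) ≈ (6416.4105 + 12.7599 + 783.1099 + 3533.601 + 1.0824)^(1/4) = (10746.9637)^(1/4) ≈ 10.1817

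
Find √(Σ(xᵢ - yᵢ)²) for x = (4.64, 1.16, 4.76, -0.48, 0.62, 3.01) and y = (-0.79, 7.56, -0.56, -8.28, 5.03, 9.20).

√(Σ(x_i - y_i)²) = √((4.64 - (-0.79))² + (1.16 - 7.56)² + (4.76 - (-0.56))² + (-0.48 - (-8.28))² + (0.62 - 5.03)² + (3.01 - 9.2)²)
= √(5.43² + (-6.4)² + 5.32² + 7.8² + (-4.41)² + (-6.19)²) = √(29.4849 + 40.96 + 28.3024 + 60.84 + 19.4481 + 38.3161) = √217.3515 ≈ 14.7428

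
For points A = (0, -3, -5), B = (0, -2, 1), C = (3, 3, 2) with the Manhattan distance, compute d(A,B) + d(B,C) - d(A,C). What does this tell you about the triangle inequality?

d(A,B) = 0 + 1 + 6 = 7, d(B,C) = 3 + 5 + 1 = 9, d(A,C) = 3 + 6 + 7 = 16.
d(A,B) + d(B,C) - d(A,C) = 7 + 9 - 16 = 16 - 16 = 0. This is ≥ 0, so the triangle inequality holds for these points.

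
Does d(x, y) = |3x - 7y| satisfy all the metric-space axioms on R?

No. d fails symmetry: d(6, 1) = |3·6 - 7·1| = |11| = 11, but d(1, 6) = |3·1 - 7·6| = |-39| = 39. Since 11 ≠ 39, d(x,y) ≠ d(y,x) in general.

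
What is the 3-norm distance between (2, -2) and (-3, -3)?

(Σ|x_i - y_i|^3)^(1/3) = (|2 - (-3)|^3 + |-2 - (-3)|^3)^(1/3)
= (5^3 + 1^3)^(1/3) = (125 + 1)^(1/3) = (126)^(1/3) ≈ 5.0133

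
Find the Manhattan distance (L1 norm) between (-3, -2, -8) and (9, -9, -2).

Σ|x_i - y_i| = |-3 - 9| + |-2 - (-9)| + |-8 - (-2)| = 12 + 7 + 6 = 25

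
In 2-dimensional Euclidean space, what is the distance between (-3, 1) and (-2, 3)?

√(Σ(x_i - y_i)²) = √((-3 - (-2))² + (1 - 3)²)
= √((-1)² + (-2)²) = √(1 + 4) = √5 ≈ 2.2361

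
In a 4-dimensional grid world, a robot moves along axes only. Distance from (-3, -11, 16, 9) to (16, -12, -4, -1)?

Σ|x_i - y_i| = |-3 - 16| + |-11 - (-12)| + |16 - (-4)| + |9 - (-1)| = 19 + 1 + 20 + 10 = 50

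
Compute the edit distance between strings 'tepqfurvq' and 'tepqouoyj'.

Let D[i][j] be the edit distance between the first i characters of 'tepqfurvq' and the first j characters of 'tepqouoyj', with D[i][0] = i, D[0][j] = j, and D[i][j] = D[i-1][j-1] if the characters match, else 1 + min(D[i-1][j], D[i][j-1], D[i-1][j-1]). Filling the table (rows: prefixes of 'tepqfurvq', columns: prefixes of 'tepqouoyj'):
     ε  t  e  p  q  o  u  o  y  j
  ε  0  1  2  3  4  5  6  7  8  9
  t  1  0  1  2  3  4  5  6  7  8
  e  2  1  0  1  2  3  4  5  6  7
  p  3  2  1  0  1  2  3  4  5  6
  q  4  3  2  1  0  1  2  3  4  5
  f  5  4  3  2  1  1  2  3  4  5
  u  6  5  4  3  2  2  1  2  3  4
  r  7  6  5  4  3  3  2  2  3  4
  v  8  7  6  5  4  4  3  3  3  4
  q  9  8  7  6  5  5  4  4  4  4
The bottom-right entry gives D[9][9] = 4, so no sequence of fewer than 4 edits works. Backtracking through the table gives one optimal edit sequence (4 edits):
  tepqfurvq → tepqourvq (sub f→o @5)
  tepqourvq → tepqouovq (sub r→o @7)
  tepqouovq → tepqouoyq (sub v→y @8)
  tepqouoyq → tepqouoyj (sub q→j @9)
Edit distance = 4.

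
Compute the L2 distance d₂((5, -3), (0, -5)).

√(Σ(x_i - y_i)²) = √((5 - 0)² + (-3 - (-5))²)
= √(5² + 2²) = √(25 + 4) = √29 ≈ 5.3852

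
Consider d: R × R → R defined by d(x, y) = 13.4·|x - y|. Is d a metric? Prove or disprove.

Yes. Since |x - y| is a metric on R and 13.4 > 0, the positive scalar multiple 13.4·|x - y| is also a metric: scaling by a positive constant preserves non-negativity, identity (d=0 ⟺ |x-y|=0 ⟺ x=y), symmetry, and the triangle inequality.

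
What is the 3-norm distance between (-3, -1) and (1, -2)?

(Σ|x_i - y_i|^3)^(1/3) = (|-3 - 1|^3 + |-1 - (-2)|^3)^(1/3)
= (4^3 + 1^3)^(1/3) = (64 + 1)^(1/3) = (65)^(1/3) ≈ 4.0207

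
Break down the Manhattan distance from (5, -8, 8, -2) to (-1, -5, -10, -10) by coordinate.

Σ|x_i - y_i| = |5 - (-1)| + |-8 - (-5)| + |8 - (-10)| + |-2 - (-10)| = 6 + 3 + 18 + 8 = 35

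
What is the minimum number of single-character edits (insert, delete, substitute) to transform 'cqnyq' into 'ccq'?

Let D[i][j] be the edit distance between the first i characters of 'cqnyq' and the first j characters of 'ccq', with D[i][0] = i, D[0][j] = j, and D[i][j] = D[i-1][j-1] if the characters match, else 1 + min(D[i-1][j], D[i][j-1], D[i-1][j-1]). Filling the table (rows: prefixes of 'cqnyq', columns: prefixes of 'ccq'):
     ε  c  c  q
  ε  0  1  2  3
  c  1  0  1  2
  q  2  1  1  1
  n  3  2  2  2
  y  4  3  3  3
  q  5  4  4  3
The bottom-right entry gives D[5][3] = 3, so no sequence of fewer than 3 edits works. Backtracking through the table gives one optimal edit sequence (3 edits):
  cqnyq → cnyq (del q @2)
  cnyq → cyq (del n @2)
  cyq → ccq (sub y→c @2)
Edit distance = 3.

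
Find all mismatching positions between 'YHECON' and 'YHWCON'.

Differing positions: 3. Hamming distance = 1.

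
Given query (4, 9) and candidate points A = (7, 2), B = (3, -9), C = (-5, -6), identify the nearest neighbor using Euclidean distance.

Distances: d(A) ≈ 7.6158, d(B) ≈ 18.0278, d(C) ≈ 17.4929. Nearest: A = (7, 2) with distance 7.6158.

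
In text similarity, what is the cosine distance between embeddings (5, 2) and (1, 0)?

With u = (5, 2), v = (1, 0):
u·v = 5·1 + 2·0 = 5 + 0 = 5.
|u| = √(5² + 2²) = √29, |v| = √(1² + 0²) = √1, so |u||v| = √(29·1) = √29.
cos θ = (u·v)/(|u||v|) = 5/√29 ≈ 0.9285
Cosine distance = 1 - cos θ ≈ 1 - 0.9285 = 0.0715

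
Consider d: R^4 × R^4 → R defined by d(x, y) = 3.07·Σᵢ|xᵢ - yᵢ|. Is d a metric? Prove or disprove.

Yes. The L1 (Manhattan) norm induces a metric on R^4, and multiplying a metric by a positive constant 3.07 > 0 preserves all four axioms: non-negativity (3.07·||x-y|| ≥ 0), identity (3.07·||x-y|| = 0 ⟺ ||x-y|| = 0 ⟺ x = y), symmetry (||x-y|| = ||y-x||), and the triangle inequality (3.07·||x-z|| ≤ 3.07·||x-y|| + 3.07·||y-z||). So d is a metric.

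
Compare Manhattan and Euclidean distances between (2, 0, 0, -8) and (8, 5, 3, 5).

L1 = |2 - 8| + |0 - 5| + |0 - 3| + |-8 - 5| = 6 + 5 + 3 + 13 = 27
L2 = √(6² + 5² + 3² + 13²) = √239 ≈ 15.4596
L1 ≥ L2 always (equality iff movement is along one axis); L1 > L2 here.
Ratio L1/L2 = 27/√239 ≈ 1.7465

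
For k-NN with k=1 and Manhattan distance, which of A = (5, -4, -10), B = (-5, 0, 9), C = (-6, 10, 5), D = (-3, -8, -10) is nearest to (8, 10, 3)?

Distances: d(A) = 30, d(B) = 29, d(C) = 16, d(D) = 42. Nearest: C = (-6, 10, 5) with distance 16.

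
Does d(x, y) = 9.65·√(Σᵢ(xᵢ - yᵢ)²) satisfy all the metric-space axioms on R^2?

Yes. The L2 (Euclidean) norm induces a metric on R^2, and multiplying a metric by a positive constant 9.65 > 0 preserves all four axioms: non-negativity (9.65·||x-y|| ≥ 0), identity (9.65·||x-y|| = 0 ⟺ ||x-y|| = 0 ⟺ x = y), symmetry (||x-y|| = ||y-x||), and the triangle inequality (9.65·||x-z|| ≤ 9.65·||x-y|| + 9.65·||y-z||). So d is a metric.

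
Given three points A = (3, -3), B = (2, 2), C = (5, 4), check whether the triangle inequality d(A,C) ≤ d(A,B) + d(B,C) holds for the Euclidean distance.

d(A,B) = √(1² + 5²) = √26 ≈ 5.099, d(B,C) = √(3² + 2²) = √13 ≈ 3.6056, d(A,C) = √(2² + 7²) = √53 ≈ 7.2801.
d(A,C) ≈ 7.2801 ≤ 5.099 + 3.6056 = 8.7046. Triangle inequality is satisfied.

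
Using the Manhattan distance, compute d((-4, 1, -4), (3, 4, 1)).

Σ|x_i - y_i| = |-4 - 3| + |1 - 4| + |-4 - 1| = 7 + 3 + 5 = 15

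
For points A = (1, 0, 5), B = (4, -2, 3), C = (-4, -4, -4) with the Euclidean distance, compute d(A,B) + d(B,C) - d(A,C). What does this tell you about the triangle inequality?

d(A,B) = √(3² + 2² + 2²) = √17 ≈ 4.1231, d(B,C) = √(8² + 2² + 7²) = √117 ≈ 10.8167, d(A,C) = √(5² + 4² + 9²) = √122 ≈ 11.0454.
d(A,B) + d(B,C) - d(A,C) = 4.1231 + 10.8167 - 11.0454 = 14.9398 - 11.0454 = 3.8944 (to 4 decimal places). This is ≥ 0, so the triangle inequality holds for these points.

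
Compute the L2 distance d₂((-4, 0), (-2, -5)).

√(Σ(x_i - y_i)²) = √((-4 - (-2))² + (0 - (-5))²)
= √((-2)² + 5²) = √(4 + 25) = √29 ≈ 5.3852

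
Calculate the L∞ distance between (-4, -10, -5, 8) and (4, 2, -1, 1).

max(|x_i - y_i|) = max(|-4 - 4|, |-10 - 2|, |-5 - (-1)|, |8 - 1|) = max(8, 12, 4, 7) = 12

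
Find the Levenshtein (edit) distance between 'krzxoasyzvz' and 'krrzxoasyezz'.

Let D[i][j] be the edit distance between the first i characters of 'krzxoasyzvz' and the first j characters of 'krrzxoasyezz', with D[i][0] = i, D[0][j] = j, and D[i][j] = D[i-1][j-1] if the characters match, else 1 + min(D[i-1][j], D[i][j-1], D[i-1][j-1]). Filling the table (rows: prefixes of 'krzxoasyzvz', columns: prefixes of 'krrzxoasyezz'):
     ε  k  r  r  z  x  o  a  s  y  e  z  z
  ε  0  1  2  3  4  5  6  7  8  9 10 11 12
  k  1  0  1  2  3  4  5  6  7  8  9 10 11
  r  2  1  0  1  2  3  4  5  6  7  8  9 10
  z  3  2  1  1  1  2  3  4  5  6  7  8  9
  x  4  3  2  2  2  1  2  3  4  5  6  7  8
  o  5  4  3  3  3  2  1  2  3  4  5  6  7
  a  6  5  4  4  4  3  2  1  2  3  4  5  6
  s  7  6  5  5  5  4  3  2  1  2  3  4  5
  y  8  7  6  6  6  5  4  3  2  1  2  3  4
  z  9  8  7  7  6  6  5  4  3  2  2  2  3
  v 10  9  8  8  7  7  6  5  4  3  3  3  3
  z 11 10  9  9  8  8  7  6  5  4  4  3  3
The bottom-right entry gives D[11][12] = 3, so no sequence of fewer than 3 edits works. Backtracking through the table gives one optimal edit sequence (3 edits):
  krzxoasyzvz → krrzxoasyzvz (ins r @2)
  krrzxoasyzvz → krrzxoasyevz (sub z→e @10)
  krrzxoasyevz → krrzxoasyezz (sub v→z @11)
Edit distance = 3.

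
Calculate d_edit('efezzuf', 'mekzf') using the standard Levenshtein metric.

Let D[i][j] be the edit distance between the first i characters of 'efezzuf' and the first j characters of 'mekzf', with D[i][0] = i, D[0][j] = j, and D[i][j] = D[i-1][j-1] if the characters match, else 1 + min(D[i-1][j], D[i][j-1], D[i-1][j-1]). Filling the table (rows: prefixes of 'efezzuf', columns: prefixes of 'mekzf'):
     ε  m  e  k  z  f
  ε  0  1  2  3  4  5
  e  1  1  1  2  3  4
  f  2  2  2  2  3  3
  e  3  3  2  3  3  4
  z  4  4  3  3  3  4
  z  5  5  4  4  3  4
  u  6  6  5  5  4  4
  f  7  7  6  6  5  4
The bottom-right entry gives D[7][5] = 4, so no sequence of fewer than 4 edits works. Backtracking through the table gives one optimal edit sequence (4 edits):
  efezzuf → fezzuf (del e @1)
  fezzuf → mezzuf (sub f→m @1)
  mezzuf → mekzuf (sub z→k @3)
  mekzuf → mekzf (del u @5)
Edit distance = 4.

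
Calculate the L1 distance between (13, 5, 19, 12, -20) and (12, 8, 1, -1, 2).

Σ|x_i - y_i| = |13 - 12| + |5 - 8| + |19 - 1| + |12 - (-1)| + |-20 - 2| = 1 + 3 + 18 + 13 + 22 = 57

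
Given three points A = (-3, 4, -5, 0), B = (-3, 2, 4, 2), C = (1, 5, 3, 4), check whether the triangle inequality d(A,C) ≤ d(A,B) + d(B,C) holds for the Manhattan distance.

d(A,B) = 0 + 2 + 9 + 2 = 13, d(B,C) = 4 + 3 + 1 + 2 = 10, d(A,C) = 4 + 1 + 8 + 4 = 17.
d(A,C) = 17 ≤ 13 + 10 = 23. Triangle inequality is satisfied.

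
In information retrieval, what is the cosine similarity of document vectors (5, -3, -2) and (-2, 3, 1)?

With u = (5, -3, -2), v = (-2, 3, 1):
u·v = 5·(-2) + (-3)·3 + (-2)·1 = (-10) + (-9) + (-2) = -21.
|u| = √(5² + (-3)² + (-2)²) = √38, |v| = √((-2)² + 3² + 1²) = √14, so |u||v| = √(38·14) = √532.
cos θ = (u·v)/(|u||v|) = -21/√532 ≈ -0.9105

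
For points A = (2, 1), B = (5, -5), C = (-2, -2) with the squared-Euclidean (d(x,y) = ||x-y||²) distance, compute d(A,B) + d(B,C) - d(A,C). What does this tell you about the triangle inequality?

d(A,B) = 3² + 6² = 45, d(B,C) = 7² + 3² = 58, d(A,C) = 4² + 3² = 25.
d(A,B) + d(B,C) - d(A,C) = 45 + 58 - 25 = 103 - 25 = 78. This is ≥ 0, so the triangle inequality holds for these points.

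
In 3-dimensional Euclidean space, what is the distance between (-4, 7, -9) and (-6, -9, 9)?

√(Σ(x_i - y_i)²) = √((-4 - (-6))² + (7 - (-9))² + (-9 - 9)²)
= √(2² + 16² + (-18)²) = √(4 + 256 + 324) = √584 ≈ 24.1661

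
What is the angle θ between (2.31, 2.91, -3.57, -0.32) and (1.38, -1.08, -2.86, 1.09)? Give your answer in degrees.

With u = (2.31, 2.91, -3.57, -0.32), v = (1.38, -1.08, -2.86, 1.09):
u·v = 2.31·1.38 + 2.91·(-1.08) + (-3.57)·(-2.86) + (-0.32)·1.09 = 3.1878 + (-3.1428) + 10.2102 + (-0.3488) = 9.9064.
|u| = √(2.31² + 2.91² + (-3.57)² + (-0.32)²) = √(5.3361 + 8.4681 + 12.7449 + 0.1024) = √26.6515, |v| = √(1.38² + (-1.08)² + (-2.86)² + 1.09²) = √(1.9044 + 1.1664 + 8.1796 + 1.1881) = √12.4385.
cos θ = (u·v)/(|u||v|) = 9.9064/(√26.6515·√12.4385) ≈ 0.54409
θ = arccos(0.54409) ≈ 57.04°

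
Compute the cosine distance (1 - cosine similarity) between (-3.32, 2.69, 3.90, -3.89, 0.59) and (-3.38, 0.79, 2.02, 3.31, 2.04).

With u = (-3.32, 2.69, 3.90, -3.89, 0.59), v = (-3.38, 0.79, 2.02, 3.31, 2.04):
u·v = (-3.32)·(-3.38) + 2.69·0.79 + 3.9·2.02 + (-3.89)·3.31 + 0.59·2.04 = 11.2216 + 2.1251 + 7.878 + (-12.8759) + 1.2036 = 9.5524.
|u| = √((-3.32)² + 2.69² + 3.9² + (-3.89)² + 0.59²) = √(11.0224 + 7.2361 + 15.21 + 15.1321 + 0.3481) = √48.9487, |v| = √((-3.38)² + 0.79² + 2.02² + 3.31² + 2.04²) = √(11.4244 + 0.6241 + 4.0804 + 10.9561 + 4.1616) = √31.2466.
cos θ = (u·v)/(|u||v|) = 9.5524/(√48.9487·√31.2466) ≈ 0.2443
Cosine distance = 1 - cos θ ≈ 1 - 0.2443 = 0.7557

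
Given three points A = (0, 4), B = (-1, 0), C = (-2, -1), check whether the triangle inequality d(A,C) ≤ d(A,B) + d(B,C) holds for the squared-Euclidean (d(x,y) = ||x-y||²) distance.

d(A,B) = 1² + 4² = 17, d(B,C) = 1² + 1² = 2, d(A,C) = 2² + 5² = 29.
d(A,C) = 29 > 17 + 2 = 19. Triangle inequality is VIOLATED. (Squared-Euclidean is not a metric — this is a counterexample.)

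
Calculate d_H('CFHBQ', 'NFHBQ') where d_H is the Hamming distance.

Differing positions: 1. Hamming distance = 1.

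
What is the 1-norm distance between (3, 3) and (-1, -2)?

Σ|x_i - y_i| = |3 - (-1)| + |3 - (-2)| = 4 + 5 = 9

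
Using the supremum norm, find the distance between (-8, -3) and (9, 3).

max(|x_i - y_i|) = max(|-8 - 9|, |-3 - 3|) = max(17, 6) = 17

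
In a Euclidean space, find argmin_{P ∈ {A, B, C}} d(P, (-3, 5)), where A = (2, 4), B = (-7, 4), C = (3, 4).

Distances: d(A) ≈ 5.099, d(B) ≈ 4.1231, d(C) ≈ 6.0828. Nearest: B = (-7, 4) with distance 4.1231.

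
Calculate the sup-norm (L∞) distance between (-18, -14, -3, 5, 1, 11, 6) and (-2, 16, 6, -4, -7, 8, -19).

max(|x_i - y_i|) = max(|-18 - (-2)|, |-14 - 16|, |-3 - 6|, |5 - (-4)|, |1 - (-7)|, |11 - 8|, |6 - (-19)|) = max(16, 30, 9, 9, 8, 3, 25) = 30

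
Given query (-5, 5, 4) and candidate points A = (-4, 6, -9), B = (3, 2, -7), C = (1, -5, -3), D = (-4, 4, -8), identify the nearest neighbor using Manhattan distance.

Distances: d(A) = 15, d(B) = 22, d(C) = 23, d(D) = 14. Nearest: D = (-4, 4, -8) with distance 14.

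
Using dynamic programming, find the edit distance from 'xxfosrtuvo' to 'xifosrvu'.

Let D[i][j] be the edit distance between the first i characters of 'xxfosrtuvo' and the first j characters of 'xifosrvu', with D[i][0] = i, D[0][j] = j, and D[i][j] = D[i-1][j-1] if the characters match, else 1 + min(D[i-1][j], D[i][j-1], D[i-1][j-1]). Filling the table (rows: prefixes of 'xxfosrtuvo', columns: prefixes of 'xifosrvu'):
     ε  x  i  f  o  s  r  v  u
  ε  0  1  2  3  4  5  6  7  8
  x  1  0  1  2  3  4  5  6  7
  x  2  1  1  2  3  4  5  6  7
  f  3  2  2  1  2  3  4  5  6
  o  4  3  3  2  1  2  3  4  5
  s  5  4  4  3  2  1  2  3  4
  r  6  5  5  4  3  2  1  2  3
  t  7  6  6  5  4  3  2  2  3
  u  8  7  7  6  5  4  3  3  2
  v  9  8  8  7  6  5  4  3  3
  o 10  9  9  8  7  6  5  4  4
The bottom-right entry gives D[10][8] = 4, so no sequence of fewer than 4 edits works. Backtracking through the table gives one optimal edit sequence (4 edits):
  xxfosrtuvo → xifosrtuvo (sub x→i @2)
  xifosrtuvo → xifosruvo (del t @7)
  xifosruvo → xifosrvo (del u @7)
  xifosrvo → xifosrvu (sub o→u @8)
Edit distance = 4.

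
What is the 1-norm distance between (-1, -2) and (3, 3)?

Σ|x_i - y_i| = |-1 - 3| + |-2 - 3| = 4 + 5 = 9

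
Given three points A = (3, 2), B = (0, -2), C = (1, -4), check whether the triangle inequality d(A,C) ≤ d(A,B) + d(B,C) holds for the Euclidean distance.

d(A,B) = √(3² + 4²) = √25 = 5, d(B,C) = √(1² + 2²) = √5 ≈ 2.2361, d(A,C) = √(2² + 6²) = √40 ≈ 6.3246.
d(A,C) ≈ 6.3246 ≤ 5 + 2.2361 = 7.2361. Triangle inequality is satisfied.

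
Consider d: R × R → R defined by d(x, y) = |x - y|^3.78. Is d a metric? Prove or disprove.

No. d(x,y) = |x-y|^3.78 fails the triangle inequality since p = 3.78 > 1. Counterexample: x = -2, y = 10, z = 13. d(x,z) = |-2 - 13|^3.78 = 15^3.78 ≈ 27901.3334, but d(x,y) + d(y,z) = 12^3.78 + 3^3.78 ≈ 12003.423 + 63.609 = 12067.032. Since 27901.3334 > 12067.032, the triangle inequality is violated.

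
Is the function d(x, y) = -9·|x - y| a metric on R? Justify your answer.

No. With c = -9 < 0, d fails non-negativity: d(5, 12) = -9·|5 - 12| = -9·7 = -63 < 0.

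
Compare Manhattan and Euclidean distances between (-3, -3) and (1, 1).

L1 = |-3 - 1| + |-3 - 1| = 4 + 4 = 8
L2 = √(4² + 4²) = √32 ≈ 5.6569
L1 ≥ L2 always (equality iff movement is along one axis); L1 > L2 here.
Ratio L1/L2 = 8/√32 ≈ 1.4142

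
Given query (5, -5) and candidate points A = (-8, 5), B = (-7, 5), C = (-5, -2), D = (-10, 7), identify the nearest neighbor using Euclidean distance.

Distances: d(A) ≈ 16.4012, d(B) ≈ 15.6205, d(C) ≈ 10.4403, d(D) ≈ 19.2094. Nearest: C = (-5, -2) with distance 10.4403.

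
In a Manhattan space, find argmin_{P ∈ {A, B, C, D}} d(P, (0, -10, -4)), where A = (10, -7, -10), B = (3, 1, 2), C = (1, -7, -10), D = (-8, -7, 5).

Distances: d(A) = 19, d(B) = 20, d(C) = 10, d(D) = 20. Nearest: C = (1, -7, -10) with distance 10.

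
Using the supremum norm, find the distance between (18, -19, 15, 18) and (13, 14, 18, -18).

max(|x_i - y_i|) = max(|18 - 13|, |-19 - 14|, |15 - 18|, |18 - (-18)|) = max(5, 33, 3, 36) = 36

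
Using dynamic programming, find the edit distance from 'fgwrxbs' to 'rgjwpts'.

Let D[i][j] be the edit distance between the first i characters of 'fgwrxbs' and the first j characters of 'rgjwpts', with D[i][0] = i, D[0][j] = j, and D[i][j] = D[i-1][j-1] if the characters match, else 1 + min(D[i-1][j], D[i][j-1], D[i-1][j-1]). Filling the table (rows: prefixes of 'fgwrxbs', columns: prefixes of 'rgjwpts'):
     ε  r  g  j  w  p  t  s
  ε  0  1  2  3  4  5  6  7
  f  1  1  2  3  4  5  6  7
  g  2  2  1  2  3  4  5  6
  w  3  3  2  2  2  3  4  5
  r  4  3  3  3  3  3  4  5
  x  5  4  4  4  4  4  4  5
  b  6  5  5  5  5  5  5  5
  s  7  6  6  6  6  6  6  5
The bottom-right entry gives D[7][7] = 5, so no sequence of fewer than 5 edits works. Backtracking through the table gives one optimal edit sequence (5 edits):
  fgwrxbs → rgwrxbs (sub f→r @1)
  rgwrxbs → rgjrxbs (sub w→j @3)
  rgjrxbs → rgjwxbs (sub r→w @4)
  rgjwxbs → rgjwpbs (sub x→p @5)
  rgjwpbs → rgjwpts (sub b→t @6)
Edit distance = 5.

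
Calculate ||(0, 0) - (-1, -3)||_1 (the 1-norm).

Σ|x_i - y_i| = |0 - (-1)| + |0 - (-3)| = 1 + 3 = 4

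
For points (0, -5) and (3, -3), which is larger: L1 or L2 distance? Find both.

L1 = |0 - 3| + |-5 - (-3)| = 3 + 2 = 5
L2 = √(3² + 2²) = √13 ≈ 3.6056
L1 ≥ L2 always (equality iff movement is along one axis); L1 > L2 here.
Ratio L1/L2 = 5/√13 ≈ 1.3868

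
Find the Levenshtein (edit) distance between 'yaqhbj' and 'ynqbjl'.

Let D[i][j] be the edit distance between the first i characters of 'yaqhbj' and the first j characters of 'ynqbjl', with D[i][0] = i, D[0][j] = j, and D[i][j] = D[i-1][j-1] if the characters match, else 1 + min(D[i-1][j], D[i][j-1], D[i-1][j-1]). Filling the table (rows: prefixes of 'yaqhbj', columns: prefixes of 'ynqbjl'):
     ε  y  n  q  b  j  l
  ε  0  1  2  3  4  5  6
  y  1  0  1  2  3  4  5
  a  2  1  1  2  3  4  5
  q  3  2  2  1  2  3  4
  h  4  3  3  2  2  3  4
  b  5  4  4  3  2  3  4
  j  6  5  5  4  3  2  3
The bottom-right entry gives D[6][6] = 3, so no sequence of fewer than 3 edits works. Backtracking through the table gives one optimal edit sequence (3 edits):
  yaqhbj → ynqhbj (sub a→n @2)
  ynqhbj → ynqbj (del h @4)
  ynqbj → ynqbjl (ins l @6)
Edit distance = 3.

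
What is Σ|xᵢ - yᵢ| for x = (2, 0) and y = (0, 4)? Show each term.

Σ|x_i - y_i| = |2 - 0| + |0 - 4| = 2 + 4 = 6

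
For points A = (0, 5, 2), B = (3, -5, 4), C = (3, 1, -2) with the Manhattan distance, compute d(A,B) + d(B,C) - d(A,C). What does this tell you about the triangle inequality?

d(A,B) = 3 + 10 + 2 = 15, d(B,C) = 0 + 6 + 6 = 12, d(A,C) = 3 + 4 + 4 = 11.
d(A,B) + d(B,C) - d(A,C) = 15 + 12 - 11 = 27 - 11 = 16. This is ≥ 0, so the triangle inequality holds for these points.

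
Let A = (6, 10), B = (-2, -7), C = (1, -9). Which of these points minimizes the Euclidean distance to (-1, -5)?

Distances: d(A) ≈ 16.5529, d(B) ≈ 2.2361, d(C) ≈ 4.4721. Nearest: B = (-2, -7) with distance 2.2361.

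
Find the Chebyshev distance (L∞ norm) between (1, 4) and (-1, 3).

max(|x_i - y_i|) = max(|1 - (-1)|, |4 - 3|) = max(2, 1) = 2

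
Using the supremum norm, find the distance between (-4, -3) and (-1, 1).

max(|x_i - y_i|) = max(|-4 - (-1)|, |-3 - 1|) = max(3, 4) = 4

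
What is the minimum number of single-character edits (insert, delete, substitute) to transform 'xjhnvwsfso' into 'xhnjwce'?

Let D[i][j] be the edit distance between the first i characters of 'xjhnvwsfso' and the first j characters of 'xhnjwce', with D[i][0] = i, D[0][j] = j, and D[i][j] = D[i-1][j-1] if the characters match, else 1 + min(D[i-1][j], D[i][j-1], D[i-1][j-1]). Filling the table (rows: prefixes of 'xjhnvwsfso', columns: prefixes of 'xhnjwce'):
     ε  x  h  n  j  w  c  e
  ε  0  1  2  3  4  5  6  7
  x  1  0  1  2  3  4  5  6
  j  2  1  1  2  2  3  4  5
  h  3  2  1  2  3  3  4  5
  n  4  3  2  1  2  3  4  5
  v  5  4  3  2  2  3  4  5
  w  6  5  4  3  3  2  3  4
  s  7  6  5  4  4  3  3  4
  f  8  7  6  5  5  4  4  4
  s  9  8  7  6  6  5  5  5
  o 10  9  8  7  7  6  6  6
The bottom-right entry gives D[10][7] = 6, so no sequence of fewer than 6 edits works. Backtracking through the table gives one optimal edit sequence (6 edits):
  xjhnvwsfso → xhnvwsfso (del j @2)
  xhnvwsfso → xhnjwsfso (sub v→j @4)
  xhnjwsfso → xhnjwfso (del s @6)
  xhnjwfso → xhnjwso (del f @6)
  xhnjwso → xhnjwco (sub s→c @6)
  xhnjwco → xhnjwce (sub o→e @7)
Edit distance = 6.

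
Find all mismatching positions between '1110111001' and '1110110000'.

Differing positions: 7, 10. Hamming distance = 2.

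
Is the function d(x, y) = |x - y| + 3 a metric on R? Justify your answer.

No. d fails identity of indiscernibles (specifically d(x,x) = 0): d(3, 3) = |3 - 3| + 3 = 0 + 3 = 3 ≠ 0.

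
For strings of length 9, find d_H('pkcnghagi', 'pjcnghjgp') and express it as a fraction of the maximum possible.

Differing positions: 2, 7, 9. Hamming distance = 3. The maximum possible Hamming distance for length-9 strings is 9, so d_H/9 = 3/9 ≈ 0.3333.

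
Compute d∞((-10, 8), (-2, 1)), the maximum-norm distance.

max(|x_i - y_i|) = max(|-10 - (-2)|, |8 - 1|) = max(8, 7) = 8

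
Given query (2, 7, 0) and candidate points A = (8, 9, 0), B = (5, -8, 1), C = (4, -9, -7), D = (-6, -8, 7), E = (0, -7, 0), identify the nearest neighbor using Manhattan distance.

Distances: d(A) = 8, d(B) = 19, d(C) = 25, d(D) = 30, d(E) = 16. Nearest: A = (8, 9, 0) with distance 8.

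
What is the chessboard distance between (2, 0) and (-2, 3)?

max(|x_i - y_i|) = max(|2 - (-2)|, |0 - 3|) = max(4, 3) = 4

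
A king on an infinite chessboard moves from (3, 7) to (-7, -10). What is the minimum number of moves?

max(|x_i - y_i|) = max(|3 - (-7)|, |7 - (-10)|) = max(10, 17) = 17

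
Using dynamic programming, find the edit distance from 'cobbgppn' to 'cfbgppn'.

Let D[i][j] be the edit distance between the first i characters of 'cobbgppn' and the first j characters of 'cfbgppn', with D[i][0] = i, D[0][j] = j, and D[i][j] = D[i-1][j-1] if the characters match, else 1 + min(D[i-1][j], D[i][j-1], D[i-1][j-1]). Filling the table (rows: prefixes of 'cobbgppn', columns: prefixes of 'cfbgppn'):
     ε  c  f  b  g  p  p  n
  ε  0  1  2  3  4  5  6  7
  c  1  0  1  2  3  4  5  6
  o  2  1  1  2  3  4  5  6
  b  3  2  2  1  2  3  4  5
  b  4  3  3  2  2  3  4  5
  g  5  4  4  3  2  3  4  5
  p  6  5  5  4  3  2  3  4
  p  7  6  6  5  4  3  2  3
  n  8  7  7  6  5  4  3  2
The bottom-right entry gives D[8][7] = 2, so no sequence of fewer than 2 edits works. Backtracking through the table gives one optimal edit sequence (2 edits):
  cobbgppn → cbbgppn (del o @2)
  cbbgppn → cfbgppn (sub b→f @2)
Edit distance = 2.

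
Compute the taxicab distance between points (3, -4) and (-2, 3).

Σ|x_i - y_i| = |3 - (-2)| + |-4 - 3| = 5 + 7 = 12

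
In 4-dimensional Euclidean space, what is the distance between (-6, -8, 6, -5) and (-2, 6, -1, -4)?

√(Σ(x_i - y_i)²) = √((-6 - (-2))² + (-8 - 6)² + (6 - (-1))² + (-5 - (-4))²)
= √((-4)² + (-14)² + 7² + (-1)²) = √(16 + 196 + 49 + 1) = √262 ≈ 16.1864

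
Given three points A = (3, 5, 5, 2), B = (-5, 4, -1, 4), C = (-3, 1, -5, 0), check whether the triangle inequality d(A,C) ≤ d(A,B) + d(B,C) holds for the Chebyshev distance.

d(A,B) = max(8, 1, 6, 2) = 8, d(B,C) = max(2, 3, 4, 4) = 4, d(A,C) = max(6, 4, 10, 2) = 10.
d(A,C) = 10 ≤ 8 + 4 = 12. Triangle inequality is satisfied.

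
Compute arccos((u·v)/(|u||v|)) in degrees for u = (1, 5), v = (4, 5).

With u = (1, 5), v = (4, 5):
u·v = 1·4 + 5·5 = 4 + 25 = 29.
|u| = √(1² + 5²) = √26, |v| = √(4² + 5²) = √41, so |u||v| = √(26·41) = √1066.
cos θ = (u·v)/(|u||v|) = 29/√1066 ≈ 0.888218
θ = arccos(0.888218) ≈ 27.35°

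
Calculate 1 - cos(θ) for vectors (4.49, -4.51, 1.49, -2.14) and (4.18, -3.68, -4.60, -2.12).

With u = (4.49, -4.51, 1.49, -2.14), v = (4.18, -3.68, -4.60, -2.12):
u·v = 4.49·4.18 + (-4.51)·(-3.68) + 1.49·(-4.6) + (-2.14)·(-2.12) = 18.7682 + 16.5968 + (-6.854) + 4.5368 = 33.0478.
|u| = √(4.49² + (-4.51)² + 1.49² + (-2.14)²) = √(20.1601 + 20.3401 + 2.2201 + 4.5796) = √47.2999, |v| = √(4.18² + (-3.68)² + (-4.6)² + (-2.12)²) = √(17.4724 + 13.5424 + 21.16 + 4.4944) = √56.6692.
cos θ = (u·v)/(|u||v|) = 33.0478/(√47.2999·√56.6692) ≈ 0.6383
Cosine distance = 1 - cos θ ≈ 1 - 0.6383 = 0.3617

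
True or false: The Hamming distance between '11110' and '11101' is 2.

Differing positions: 4, 5. Hamming distance = 2, so the claim is true.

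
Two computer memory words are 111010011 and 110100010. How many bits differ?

Differing positions: 3, 4, 5, 9. Hamming distance = 4.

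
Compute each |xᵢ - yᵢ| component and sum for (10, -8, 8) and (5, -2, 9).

Σ|x_i - y_i| = |10 - 5| + |-8 - (-2)| + |8 - 9| = 5 + 6 + 1 = 12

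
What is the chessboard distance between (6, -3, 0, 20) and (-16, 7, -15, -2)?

max(|x_i - y_i|) = max(|6 - (-16)|, |-3 - 7|, |0 - (-15)|, |20 - (-2)|) = max(22, 10, 15, 22) = 22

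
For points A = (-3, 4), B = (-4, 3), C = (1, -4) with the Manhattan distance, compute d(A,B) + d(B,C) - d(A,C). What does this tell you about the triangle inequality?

d(A,B) = 1 + 1 = 2, d(B,C) = 5 + 7 = 12, d(A,C) = 4 + 8 = 12.
d(A,B) + d(B,C) - d(A,C) = 2 + 12 - 12 = 14 - 12 = 2. This is ≥ 0, so the triangle inequality holds for these points.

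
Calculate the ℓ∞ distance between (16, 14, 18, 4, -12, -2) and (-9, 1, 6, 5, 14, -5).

max(|x_i - y_i|) = max(|16 - (-9)|, |14 - 1|, |18 - 6|, |4 - 5|, |-12 - 14|, |-2 - (-5)|) = max(25, 13, 12, 1, 26, 3) = 26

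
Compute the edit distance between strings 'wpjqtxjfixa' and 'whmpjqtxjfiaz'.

Let D[i][j] be the edit distance between the first i characters of 'wpjqtxjfixa' and the first j characters of 'whmpjqtxjfiaz', with D[i][0] = i, D[0][j] = j, and D[i][j] = D[i-1][j-1] if the characters match, else 1 + min(D[i-1][j], D[i][j-1], D[i-1][j-1]). Filling the table (rows: prefixes of 'wpjqtxjfixa', columns: prefixes of 'whmpjqtxjfiaz'):
     ε  w  h  m  p  j  q  t  x  j  f  i  a  z
  ε  0  1  2  3  4  5  6  7  8  9 10 11 12 13
  w  1  0  1  2  3  4  5  6  7  8  9 10 11 12
  p  2  1  1  2  2  3  4  5  6  7  8  9 10 11
  j  3  2  2  2  3  2  3  4  5  6  7  8  9 10
  q  4  3  3  3  3  3  2  3  4  5  6  7  8  9
  t  5  4  4  4  4  4  3  2  3  4  5  6  7  8
  x  6  5  5  5  5  5  4  3  2  3  4  5  6  7
  j  7  6  6  6  6  5  5  4  3  2  3  4  5  6
  f  8  7  7  7  7  6  6  5  4  3  2  3  4  5
  i  9  8  8  8  8  7  7  6  5  4  3  2  3  4
  x 10  9  9  9  9  8  8  7  6  5  4  3  3  4
  a 11 10 10 10 10  9  9  8  7  6  5  4  3  4
The bottom-right entry gives D[11][13] = 4, so no sequence of fewer than 4 edits works. Backtracking through the table gives one optimal edit sequence (4 edits):
  wpjqtxjfixa → whpjqtxjfixa (ins h @2)
  whpjqtxjfixa → whmpjqtxjfixa (ins m @3)
  whmpjqtxjfixa → whmpjqtxjfiaa (sub x→a @12)
  whmpjqtxjfiaa → whmpjqtxjfiaz (sub a→z @13)
Edit distance = 4.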